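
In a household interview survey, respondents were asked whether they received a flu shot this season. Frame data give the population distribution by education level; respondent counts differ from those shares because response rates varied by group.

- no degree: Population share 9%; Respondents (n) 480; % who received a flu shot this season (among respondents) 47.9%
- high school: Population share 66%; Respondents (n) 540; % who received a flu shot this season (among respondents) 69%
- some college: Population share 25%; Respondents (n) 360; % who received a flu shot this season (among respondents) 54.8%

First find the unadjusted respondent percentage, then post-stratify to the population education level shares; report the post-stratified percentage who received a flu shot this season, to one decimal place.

Unadjusted (pooled respondent) estimate weights by respondent counts:
  (480/1380)×47.9 + (540/1380)×69 + (360/1380)×54.8 = 57.9565%
Post-stratified estimate weights by population shares:
  0.09×47.9 + 0.66×69 + 0.25×54.8 = 63.551%

63.6%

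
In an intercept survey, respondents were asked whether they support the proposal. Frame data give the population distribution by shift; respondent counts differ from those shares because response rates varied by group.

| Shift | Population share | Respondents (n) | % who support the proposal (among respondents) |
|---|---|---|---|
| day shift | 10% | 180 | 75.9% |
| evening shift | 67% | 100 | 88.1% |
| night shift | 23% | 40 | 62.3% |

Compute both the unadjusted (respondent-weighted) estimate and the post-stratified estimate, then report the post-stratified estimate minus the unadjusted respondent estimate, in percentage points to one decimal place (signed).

+2.9 percentage points

Without adjustment, the pooled respondent share is:
  (180/320)×75.9 + (100/320)×88.1 + (40/320)×62.3 = 78.0125%
Post-stratifying to population shares instead:
  0.1×75.9 + 0.67×88.1 + 0.23×62.3 = 80.946%
Difference = 80.946 − 78.0125 = 2.9335 pp.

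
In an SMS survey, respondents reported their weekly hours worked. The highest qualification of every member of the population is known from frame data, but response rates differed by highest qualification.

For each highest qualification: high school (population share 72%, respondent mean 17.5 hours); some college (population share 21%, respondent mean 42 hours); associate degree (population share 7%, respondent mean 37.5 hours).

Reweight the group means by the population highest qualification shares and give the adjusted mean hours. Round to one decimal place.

24.0

Reweight to the known highest qualification distribution:
  high school: 0.72 × 17.5 = 12.6
  some college: 0.21 × 42 = 8.82
  associate degree: 0.07 × 37.5 = 2.625
Post-stratified estimate = 24.045 → 24.0.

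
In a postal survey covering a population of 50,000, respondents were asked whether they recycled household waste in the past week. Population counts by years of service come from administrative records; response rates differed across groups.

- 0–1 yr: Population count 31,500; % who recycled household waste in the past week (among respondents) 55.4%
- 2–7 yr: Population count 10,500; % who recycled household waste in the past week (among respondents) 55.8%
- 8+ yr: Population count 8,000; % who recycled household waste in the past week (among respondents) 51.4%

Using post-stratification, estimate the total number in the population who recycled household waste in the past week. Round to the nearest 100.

Apply each group's respondent rate to its population count:
  0–1 yr: 31,500 × 55.4% = 17,451
  2–7 yr: 10,500 × 55.8% = 5859
  8+ yr: 8,000 × 51.4% = 4112
Estimated total = 27,422 → 27,400.

27,400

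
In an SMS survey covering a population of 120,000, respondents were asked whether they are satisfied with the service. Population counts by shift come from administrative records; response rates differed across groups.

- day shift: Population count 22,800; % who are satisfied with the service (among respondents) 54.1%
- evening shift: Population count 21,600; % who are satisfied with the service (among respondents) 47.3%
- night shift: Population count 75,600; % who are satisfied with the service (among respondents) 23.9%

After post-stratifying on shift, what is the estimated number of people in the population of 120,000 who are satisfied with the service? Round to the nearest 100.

Apply each group's respondent rate to its population count:
  day shift: 22,800 × 54.1% = 12334.8
  evening shift: 21,600 × 47.3% = 10216.8
  night shift: 75,600 × 23.9% = 18068.4
Estimated total = 40,620 → 40,600.

40,600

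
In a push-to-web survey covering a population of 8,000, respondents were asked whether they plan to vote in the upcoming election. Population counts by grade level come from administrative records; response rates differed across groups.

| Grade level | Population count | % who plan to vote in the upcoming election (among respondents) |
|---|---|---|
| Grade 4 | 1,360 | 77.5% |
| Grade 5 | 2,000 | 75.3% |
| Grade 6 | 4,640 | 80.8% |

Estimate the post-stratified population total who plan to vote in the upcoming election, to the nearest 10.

6,310

Estimated count per cell = population count × respondent percentage:
  Grade 4: 1,360 × 77.5% = 1054
  Grade 5: 2,000 × 75.3% = 1506
  Grade 6: 4,640 × 80.8% = 3749.12
Estimated total = 6309.12 → 6,310.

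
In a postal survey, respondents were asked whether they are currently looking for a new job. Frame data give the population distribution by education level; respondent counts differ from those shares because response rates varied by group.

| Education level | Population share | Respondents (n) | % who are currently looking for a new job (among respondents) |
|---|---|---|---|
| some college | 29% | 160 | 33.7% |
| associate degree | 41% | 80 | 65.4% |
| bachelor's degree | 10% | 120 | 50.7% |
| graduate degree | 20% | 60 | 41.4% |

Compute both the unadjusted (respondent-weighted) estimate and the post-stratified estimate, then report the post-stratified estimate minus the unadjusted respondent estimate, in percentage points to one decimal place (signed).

Naive respondent-only estimate (weights = respondent counts):
  (160/420)×33.7 + (80/420)×65.4 + (120/420)×50.7 + (60/420)×41.4 = 45.6952%
Post-stratifying to population shares instead:
  0.29×33.7 + 0.41×65.4 + 0.1×50.7 + 0.2×41.4 = 49.937%
Difference = 49.937 − 45.6952 = 4.2418 pp.

+4.2 percentage points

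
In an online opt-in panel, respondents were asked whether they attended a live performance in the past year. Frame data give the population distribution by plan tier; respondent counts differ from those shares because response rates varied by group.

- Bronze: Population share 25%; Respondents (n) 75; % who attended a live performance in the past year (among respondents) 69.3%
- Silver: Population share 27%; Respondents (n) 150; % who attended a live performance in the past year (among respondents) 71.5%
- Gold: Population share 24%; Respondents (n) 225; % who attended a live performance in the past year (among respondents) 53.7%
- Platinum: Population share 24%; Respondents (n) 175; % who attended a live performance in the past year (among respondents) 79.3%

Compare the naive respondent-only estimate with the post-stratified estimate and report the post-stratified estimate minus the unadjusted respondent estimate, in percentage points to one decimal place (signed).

Naive respondent-only estimate (weights = respondent counts):
  (75/625)×69.3 + (150/625)×71.5 + (225/625)×53.7 + (175/625)×79.3 = 67.012%
Post-stratifying to population shares instead:
  0.25×69.3 + 0.27×71.5 + 0.24×53.7 + 0.24×79.3 = 68.55%
Difference = 68.55 − 67.012 = 1.538 pp.

+1.5 percentage points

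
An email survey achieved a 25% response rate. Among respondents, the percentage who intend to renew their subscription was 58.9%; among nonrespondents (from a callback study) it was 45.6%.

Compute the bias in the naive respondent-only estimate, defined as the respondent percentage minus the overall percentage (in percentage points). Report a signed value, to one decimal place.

+10.0 percentage points

Nonresponse fraction = 1 − 0.25 = 0.75.
Bias = (nonresponse fraction) × (respondent percentage − nonrespondent percentage)
     = 0.75 × (58.9 − 45.6) = 0.75 × 13.3 = 9.975.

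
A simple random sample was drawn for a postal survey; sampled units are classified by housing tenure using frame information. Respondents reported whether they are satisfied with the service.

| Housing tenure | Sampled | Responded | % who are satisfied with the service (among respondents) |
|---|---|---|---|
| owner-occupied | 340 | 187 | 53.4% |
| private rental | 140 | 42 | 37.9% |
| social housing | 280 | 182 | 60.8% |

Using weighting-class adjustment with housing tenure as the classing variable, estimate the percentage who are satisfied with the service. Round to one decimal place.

Class response rates: owner-occupied 187/340 = 55%, private rental 42/140 = 30%, social housing 182/280 = 65%.
Each respondent's weight = sampled/responded in their class; summing within a class gives n_sampled, so:
  owner-occupied: 340 × 53.4 = 18,156
  private rental: 140 × 37.9 = 5306
  social housing: 280 × 60.8 = 17,024
Adjusted estimate = 40,486 / 760 = 53.2711 → 53.3%.

53.3%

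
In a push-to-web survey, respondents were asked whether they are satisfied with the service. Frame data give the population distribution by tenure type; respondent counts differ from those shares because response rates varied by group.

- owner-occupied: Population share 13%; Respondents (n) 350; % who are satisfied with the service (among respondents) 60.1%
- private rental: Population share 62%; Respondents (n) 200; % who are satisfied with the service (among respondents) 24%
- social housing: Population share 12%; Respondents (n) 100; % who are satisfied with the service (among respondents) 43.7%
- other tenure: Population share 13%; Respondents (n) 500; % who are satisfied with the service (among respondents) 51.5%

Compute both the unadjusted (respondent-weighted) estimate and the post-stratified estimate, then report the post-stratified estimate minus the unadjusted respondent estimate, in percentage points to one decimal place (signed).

-14.0 percentage points

Without adjustment, the pooled respondent share is:
  (350/1150)×60.1 + (200/1150)×24 + (100/1150)×43.7 + (500/1150)×51.5 = 48.6565%
Post-stratified estimate weights by population shares:
  0.13×60.1 + 0.62×24 + 0.12×43.7 + 0.13×51.5 = 34.632%
Difference = 34.632 − 48.6565 = -14.0245 pp.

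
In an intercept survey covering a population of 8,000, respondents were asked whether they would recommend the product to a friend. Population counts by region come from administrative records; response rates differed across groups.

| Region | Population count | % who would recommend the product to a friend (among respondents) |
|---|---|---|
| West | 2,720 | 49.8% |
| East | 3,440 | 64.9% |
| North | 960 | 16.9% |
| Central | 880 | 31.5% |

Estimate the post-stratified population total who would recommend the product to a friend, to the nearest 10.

4,030

Apply each group's respondent rate to its population count:
  West: 2,720 × 49.8% = 1354.56
  East: 3,440 × 64.9% = 2232.56
  North: 960 × 16.9% = 162.24
  Central: 880 × 31.5% = 277.2
Estimated total = 4026.56 → 4,030.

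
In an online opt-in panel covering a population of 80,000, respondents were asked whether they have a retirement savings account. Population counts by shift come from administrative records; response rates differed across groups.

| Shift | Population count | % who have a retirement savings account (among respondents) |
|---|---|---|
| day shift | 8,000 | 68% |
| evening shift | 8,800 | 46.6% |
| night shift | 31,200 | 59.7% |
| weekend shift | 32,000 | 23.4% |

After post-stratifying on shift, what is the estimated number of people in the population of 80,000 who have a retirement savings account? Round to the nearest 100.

35,700

Apply each group's respondent rate to its population count:
  day shift: 8,000 × 68% = 5440
  evening shift: 8,800 × 46.6% = 4100.8
  night shift: 31,200 × 59.7% = 18626.4
  weekend shift: 32,000 × 23.4% = 7488
Estimated total = 35655.2 → 35,700.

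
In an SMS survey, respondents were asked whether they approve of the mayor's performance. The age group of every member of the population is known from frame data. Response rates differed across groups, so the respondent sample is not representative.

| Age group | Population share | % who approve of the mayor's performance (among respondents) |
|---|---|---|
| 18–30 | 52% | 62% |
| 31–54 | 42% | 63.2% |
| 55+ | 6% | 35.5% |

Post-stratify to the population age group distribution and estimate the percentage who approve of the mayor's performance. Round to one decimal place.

60.9%

Each cell contributes population-share × respondent value:
  18–30: 0.52 × 62 = 32.24
  31–54: 0.42 × 63.2 = 26.544
  55+: 0.06 × 35.5 = 2.13
Post-stratified estimate = 60.914 → 60.9%.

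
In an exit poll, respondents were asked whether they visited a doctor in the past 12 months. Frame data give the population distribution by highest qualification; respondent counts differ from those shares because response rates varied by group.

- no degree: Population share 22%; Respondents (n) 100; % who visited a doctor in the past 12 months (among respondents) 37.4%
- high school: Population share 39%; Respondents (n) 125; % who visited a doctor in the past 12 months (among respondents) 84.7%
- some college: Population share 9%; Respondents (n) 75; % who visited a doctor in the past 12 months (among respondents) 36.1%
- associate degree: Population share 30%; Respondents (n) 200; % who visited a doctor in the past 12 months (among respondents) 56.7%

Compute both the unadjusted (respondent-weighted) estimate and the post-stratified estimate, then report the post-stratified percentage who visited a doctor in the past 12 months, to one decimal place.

61.5%

Unadjusted (pooled respondent) estimate weights by respondent counts:
  (100/500)×37.4 + (125/500)×84.7 + (75/500)×36.1 + (200/500)×56.7 = 56.75%
Post-stratifying to population shares instead:
  0.22×37.4 + 0.39×84.7 + 0.09×36.1 + 0.3×56.7 = 61.52%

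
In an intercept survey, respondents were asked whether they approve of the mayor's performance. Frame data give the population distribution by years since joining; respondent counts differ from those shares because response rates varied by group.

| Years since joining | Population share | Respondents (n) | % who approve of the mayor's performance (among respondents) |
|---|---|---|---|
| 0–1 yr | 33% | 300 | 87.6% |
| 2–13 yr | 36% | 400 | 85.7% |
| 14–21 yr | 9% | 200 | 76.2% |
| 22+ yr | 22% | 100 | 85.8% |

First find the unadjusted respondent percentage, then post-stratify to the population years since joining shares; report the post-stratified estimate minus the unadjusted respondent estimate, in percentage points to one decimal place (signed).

+1.1 percentage points

Without adjustment, the pooled respondent share is:
  (300/1000)×87.6 + (400/1000)×85.7 + (200/1000)×76.2 + (100/1000)×85.8 = 84.38%
Post-stratified estimate weights by population shares:
  0.33×87.6 + 0.36×85.7 + 0.09×76.2 + 0.22×85.8 = 85.494%
Difference = 85.494 − 84.38 = 1.114 pp.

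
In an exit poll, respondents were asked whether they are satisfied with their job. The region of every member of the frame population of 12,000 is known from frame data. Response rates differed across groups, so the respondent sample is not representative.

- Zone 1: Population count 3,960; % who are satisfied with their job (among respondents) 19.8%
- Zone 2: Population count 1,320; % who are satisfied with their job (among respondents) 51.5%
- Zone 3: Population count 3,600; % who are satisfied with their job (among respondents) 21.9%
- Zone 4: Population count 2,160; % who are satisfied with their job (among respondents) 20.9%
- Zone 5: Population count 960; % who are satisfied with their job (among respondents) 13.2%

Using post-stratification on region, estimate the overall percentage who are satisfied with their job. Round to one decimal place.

Reweight to the known region distribution:
  Zone 1: (3,960/12,000) × 19.8 = 6.534
  Zone 2: (1,320/12,000) × 51.5 = 5.665
  Zone 3: (3,600/12,000) × 21.9 = 6.57
  Zone 4: (2,160/12,000) × 20.9 = 3.762
  Zone 5: (960/12,000) × 13.2 = 1.056
Post-stratified estimate = 23.587 → 23.6%.

23.6%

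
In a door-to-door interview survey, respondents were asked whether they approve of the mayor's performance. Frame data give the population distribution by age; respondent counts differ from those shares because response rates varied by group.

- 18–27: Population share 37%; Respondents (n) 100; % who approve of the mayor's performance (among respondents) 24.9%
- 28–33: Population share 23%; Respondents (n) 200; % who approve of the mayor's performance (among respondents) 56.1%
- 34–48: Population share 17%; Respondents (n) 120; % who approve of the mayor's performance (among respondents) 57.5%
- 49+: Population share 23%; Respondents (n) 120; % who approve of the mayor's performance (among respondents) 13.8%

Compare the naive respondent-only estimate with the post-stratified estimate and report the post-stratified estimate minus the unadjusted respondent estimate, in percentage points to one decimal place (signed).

-6.2 percentage points

Naive respondent-only estimate (weights = respondent counts):
  (100/540)×24.9 + (200/540)×56.1 + (120/540)×57.5 + (120/540)×13.8 = 41.2333%
Post-stratified estimate weights by population shares:
  0.37×24.9 + 0.23×56.1 + 0.17×57.5 + 0.23×13.8 = 35.065%
Difference = 35.065 − 41.2333 = -6.1683 pp.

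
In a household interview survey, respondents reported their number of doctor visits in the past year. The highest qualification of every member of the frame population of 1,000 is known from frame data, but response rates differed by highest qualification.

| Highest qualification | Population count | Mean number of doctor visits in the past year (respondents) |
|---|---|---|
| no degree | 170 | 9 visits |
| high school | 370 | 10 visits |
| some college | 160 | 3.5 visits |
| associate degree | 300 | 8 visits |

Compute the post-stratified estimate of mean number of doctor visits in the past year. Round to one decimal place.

Weight each group's respondent value by its population share:
  no degree: (170/1,000) × 9 = 1.53
  high school: (370/1,000) × 10 = 3.7
  some college: (160/1,000) × 3.5 = 0.56
  associate degree: (300/1,000) × 8 = 2.4
Post-stratified estimate = 8.19 → 8.2.

8.2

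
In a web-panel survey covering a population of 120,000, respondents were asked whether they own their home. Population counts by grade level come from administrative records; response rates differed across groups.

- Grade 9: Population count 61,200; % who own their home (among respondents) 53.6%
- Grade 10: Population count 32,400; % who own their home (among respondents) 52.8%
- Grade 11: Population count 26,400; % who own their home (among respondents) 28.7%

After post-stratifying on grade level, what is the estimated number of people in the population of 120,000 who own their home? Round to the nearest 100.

Apply each group's respondent rate to its population count:
  Grade 9: 61,200 × 53.6% = 32803.2
  Grade 10: 32,400 × 52.8% = 17107.2
  Grade 11: 26,400 × 28.7% = 7576.8
Estimated total = 57487.2 → 57,500.

57,500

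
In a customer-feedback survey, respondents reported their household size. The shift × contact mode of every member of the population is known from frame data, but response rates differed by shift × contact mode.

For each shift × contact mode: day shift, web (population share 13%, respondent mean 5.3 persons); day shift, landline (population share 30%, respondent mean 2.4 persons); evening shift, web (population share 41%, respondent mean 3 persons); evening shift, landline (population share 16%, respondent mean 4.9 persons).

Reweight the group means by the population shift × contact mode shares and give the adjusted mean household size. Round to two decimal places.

Each cell contributes population-share × respondent value:
  day shift, web: 0.13 × 5.3 = 0.689
  day shift, landline: 0.3 × 2.4 = 0.72
  evening shift, web: 0.41 × 3 = 1.23
  evening shift, landline: 0.16 × 4.9 = 0.784
Post-stratified estimate = 3.423 → 3.42.

3.42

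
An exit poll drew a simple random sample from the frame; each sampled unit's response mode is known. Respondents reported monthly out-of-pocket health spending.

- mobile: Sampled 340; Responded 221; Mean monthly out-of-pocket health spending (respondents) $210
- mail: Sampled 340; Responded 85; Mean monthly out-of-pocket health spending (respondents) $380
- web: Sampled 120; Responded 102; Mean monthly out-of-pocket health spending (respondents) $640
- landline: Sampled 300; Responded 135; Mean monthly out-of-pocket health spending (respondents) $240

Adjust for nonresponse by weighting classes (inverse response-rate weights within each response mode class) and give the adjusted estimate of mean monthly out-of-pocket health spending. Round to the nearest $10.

Response rates by class: mobile 221/340 = 65%, mail 85/340 = 25%, web 102/120 = 85%, landline 135/300 = 45%.
With weight = n_sampled/n_responded per class, the weighted class total is n_sampled:
  mobile: 340 × 210 = 71,400
  mail: 340 × 380 = 129,200
  web: 120 × 640 = 76,800
  landline: 300 × 240 = 72,000
Adjusted estimate = 349,400 / 1,100 = 317.636 → $320.

$320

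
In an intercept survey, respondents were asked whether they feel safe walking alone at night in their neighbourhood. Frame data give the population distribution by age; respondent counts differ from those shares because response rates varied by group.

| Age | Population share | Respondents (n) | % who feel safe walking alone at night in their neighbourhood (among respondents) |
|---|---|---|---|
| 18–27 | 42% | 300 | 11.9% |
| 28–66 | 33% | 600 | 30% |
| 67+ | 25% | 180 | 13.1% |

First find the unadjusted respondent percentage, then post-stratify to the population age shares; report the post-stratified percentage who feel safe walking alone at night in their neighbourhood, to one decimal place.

18.2%

Naive respondent-only estimate (weights = respondent counts):
  (300/1080)×11.9 + (600/1080)×30 + (180/1080)×13.1 = 22.1556%
Post-stratifying to population shares instead:
  0.42×11.9 + 0.33×30 + 0.25×13.1 = 18.173%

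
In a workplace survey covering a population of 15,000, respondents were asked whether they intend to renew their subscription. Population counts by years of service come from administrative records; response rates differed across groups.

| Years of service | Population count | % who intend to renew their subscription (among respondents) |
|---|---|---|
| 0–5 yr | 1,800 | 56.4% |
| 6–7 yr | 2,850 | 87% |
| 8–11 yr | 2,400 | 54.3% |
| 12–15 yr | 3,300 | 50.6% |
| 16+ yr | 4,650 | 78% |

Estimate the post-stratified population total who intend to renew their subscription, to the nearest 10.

Apply each group's respondent rate to its population count:
  0–5 yr: 1,800 × 56.4% = 1015.2
  6–7 yr: 2,850 × 87% = 2479.5
  8–11 yr: 2,400 × 54.3% = 1303.2
  12–15 yr: 3,300 × 50.6% = 1669.8
  16+ yr: 4,650 × 78% = 3627
Estimated total = 10094.7 → 10,090.

10,090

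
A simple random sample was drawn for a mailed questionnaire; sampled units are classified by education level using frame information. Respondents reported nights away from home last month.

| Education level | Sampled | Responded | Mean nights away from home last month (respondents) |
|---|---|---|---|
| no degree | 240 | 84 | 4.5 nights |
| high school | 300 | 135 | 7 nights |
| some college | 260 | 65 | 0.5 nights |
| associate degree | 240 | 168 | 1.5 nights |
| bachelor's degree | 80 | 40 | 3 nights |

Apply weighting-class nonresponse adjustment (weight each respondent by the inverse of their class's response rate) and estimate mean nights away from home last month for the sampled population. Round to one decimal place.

3.5

Class response rates: no degree 84/240 = 35%, high school 135/300 = 45%, some college 65/260 = 25%, associate degree 168/240 = 70%, bachelor's degree 40/80 = 50%.
Inverse-response-rate weighting restores each class to its sampled count, so class totals weight by n_sampled:
  no degree: 240 × 4.5 = 1080
  high school: 300 × 7 = 2100
  some college: 260 × 0.5 = 130
  associate degree: 240 × 1.5 = 360
  bachelor's degree: 80 × 3 = 240
Adjusted estimate = 3910 / 1,120 = 3.49107 → 3.5.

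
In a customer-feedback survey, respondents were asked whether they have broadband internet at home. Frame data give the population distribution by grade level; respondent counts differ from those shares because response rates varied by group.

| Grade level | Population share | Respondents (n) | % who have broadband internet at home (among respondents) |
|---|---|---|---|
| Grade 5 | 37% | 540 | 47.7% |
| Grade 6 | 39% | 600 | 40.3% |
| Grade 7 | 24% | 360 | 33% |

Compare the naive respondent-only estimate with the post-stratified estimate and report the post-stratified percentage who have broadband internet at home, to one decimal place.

41.3%

Unadjusted (pooled respondent) estimate weights by respondent counts:
  (540/1500)×47.7 + (600/1500)×40.3 + (360/1500)×33 = 41.212%
Reweighting by population grade level shares:
  0.37×47.7 + 0.39×40.3 + 0.24×33 = 41.286%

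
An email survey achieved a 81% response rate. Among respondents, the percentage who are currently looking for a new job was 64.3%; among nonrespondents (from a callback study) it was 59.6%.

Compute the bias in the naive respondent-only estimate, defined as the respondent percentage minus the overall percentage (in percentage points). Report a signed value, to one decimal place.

+0.9 percentage points

Nonresponse fraction = 1 − 0.81 = 0.19.
Bias = (nonresponse fraction) × (respondent percentage − nonrespondent percentage)
     = 0.19 × (64.3 − 59.6) = 0.19 × 4.7 = 0.893.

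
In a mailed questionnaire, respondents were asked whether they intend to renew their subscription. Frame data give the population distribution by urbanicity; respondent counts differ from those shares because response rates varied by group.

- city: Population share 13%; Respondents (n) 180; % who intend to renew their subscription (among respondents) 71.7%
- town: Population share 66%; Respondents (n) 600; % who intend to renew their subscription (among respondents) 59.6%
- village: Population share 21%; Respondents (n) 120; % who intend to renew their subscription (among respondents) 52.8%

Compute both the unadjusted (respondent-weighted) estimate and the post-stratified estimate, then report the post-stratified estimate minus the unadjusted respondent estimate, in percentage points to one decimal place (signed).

-1.4 percentage points

Naive respondent-only estimate (weights = respondent counts):
  (180/900)×71.7 + (600/900)×59.6 + (120/900)×52.8 = 61.1133%
Post-stratifying to population shares instead:
  0.13×71.7 + 0.66×59.6 + 0.21×52.8 = 59.745%
Difference = 59.745 − 61.1133 = -1.3683 pp.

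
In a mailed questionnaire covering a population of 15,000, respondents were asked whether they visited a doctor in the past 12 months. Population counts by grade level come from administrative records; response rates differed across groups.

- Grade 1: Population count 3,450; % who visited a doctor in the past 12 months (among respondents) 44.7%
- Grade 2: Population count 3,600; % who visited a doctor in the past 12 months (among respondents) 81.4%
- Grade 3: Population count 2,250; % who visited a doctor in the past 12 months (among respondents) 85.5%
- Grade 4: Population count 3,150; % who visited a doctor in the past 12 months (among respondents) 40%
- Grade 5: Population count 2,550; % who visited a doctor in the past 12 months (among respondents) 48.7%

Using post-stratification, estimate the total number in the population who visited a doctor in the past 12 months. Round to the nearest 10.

8,900

Each cell contributes its population count × the respondent rate:
  Grade 1: 3,450 × 44.7% = 1542.15
  Grade 2: 3,600 × 81.4% = 2930.4
  Grade 3: 2,250 × 85.5% = 1923.75
  Grade 4: 3,150 × 40% = 1260
  Grade 5: 2,550 × 48.7% = 1241.85
Estimated total = 8898.15 → 8,900.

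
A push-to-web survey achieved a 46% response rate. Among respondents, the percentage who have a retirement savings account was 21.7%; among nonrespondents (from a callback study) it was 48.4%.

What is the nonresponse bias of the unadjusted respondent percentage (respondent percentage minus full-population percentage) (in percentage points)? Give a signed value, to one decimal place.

-14.4 percentage points

Nonresponse fraction = 1 − 0.46 = 0.54.
Bias = (nonresponse fraction) × (respondent percentage − nonrespondent percentage)
     = 0.54 × (21.7 − 48.4) = 0.54 × -26.7 = -14.418.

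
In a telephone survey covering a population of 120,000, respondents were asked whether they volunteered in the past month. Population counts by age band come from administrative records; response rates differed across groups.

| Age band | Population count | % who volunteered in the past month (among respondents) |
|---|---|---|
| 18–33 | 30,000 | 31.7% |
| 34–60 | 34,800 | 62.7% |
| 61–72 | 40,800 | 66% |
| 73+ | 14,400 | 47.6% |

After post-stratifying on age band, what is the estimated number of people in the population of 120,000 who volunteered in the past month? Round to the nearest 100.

Estimated count per cell = population count × respondent percentage:
  18–33: 30,000 × 31.7% = 9510
  34–60: 34,800 × 62.7% = 21819.6
  61–72: 40,800 × 66% = 26,928
  73+: 14,400 × 47.6% = 6854.4
Estimated total = 65,112 → 65,100.

65,100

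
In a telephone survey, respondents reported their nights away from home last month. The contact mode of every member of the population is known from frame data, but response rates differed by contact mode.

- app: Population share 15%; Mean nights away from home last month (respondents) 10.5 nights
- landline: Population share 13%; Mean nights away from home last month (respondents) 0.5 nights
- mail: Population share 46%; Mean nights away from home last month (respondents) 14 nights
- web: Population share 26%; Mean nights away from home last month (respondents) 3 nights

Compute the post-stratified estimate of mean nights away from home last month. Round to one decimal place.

8.9

Each cell contributes population-share × respondent value:
  app: 0.15 × 10.5 = 1.575
  landline: 0.13 × 0.5 = 0.065
  mail: 0.46 × 14 = 6.44
  web: 0.26 × 3 = 0.78
Post-stratified estimate = 8.86 → 8.9.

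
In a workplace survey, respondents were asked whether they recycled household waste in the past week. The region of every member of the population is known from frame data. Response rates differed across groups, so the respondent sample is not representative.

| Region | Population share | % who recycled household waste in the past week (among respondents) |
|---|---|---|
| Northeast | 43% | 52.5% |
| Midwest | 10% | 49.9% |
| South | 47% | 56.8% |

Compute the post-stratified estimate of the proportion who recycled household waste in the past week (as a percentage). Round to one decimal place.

Post-stratification weights by population share, not respondent share:
  Northeast: 0.43 × 52.5 = 22.575
  Midwest: 0.1 × 49.9 = 4.99
  South: 0.47 × 56.8 = 26.696
Post-stratified estimate = 54.261 → 54.3%.

54.3%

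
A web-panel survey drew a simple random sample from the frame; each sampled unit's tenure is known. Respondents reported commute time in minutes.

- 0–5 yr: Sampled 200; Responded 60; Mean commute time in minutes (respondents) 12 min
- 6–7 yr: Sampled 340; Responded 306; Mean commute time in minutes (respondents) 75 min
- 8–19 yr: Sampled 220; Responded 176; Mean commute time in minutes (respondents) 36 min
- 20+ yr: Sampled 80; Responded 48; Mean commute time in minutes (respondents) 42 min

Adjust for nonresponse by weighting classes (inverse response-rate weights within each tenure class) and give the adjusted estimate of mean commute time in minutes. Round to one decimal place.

46.6

Class response rates: 0–5 yr 60/200 = 30%, 6–7 yr 306/340 = 90%, 8–19 yr 176/220 = 80%, 20+ yr 48/80 = 60%.
Weighting each respondent by the inverse class response rate inflates each class back to its sampled size, so the class weight is n_sampled:
  0–5 yr: 200 × 12 = 2400
  6–7 yr: 340 × 75 = 25,500
  8–19 yr: 220 × 36 = 7920
  20+ yr: 80 × 42 = 3360
Adjusted estimate = 39,180 / 840 = 46.6429 → 46.6.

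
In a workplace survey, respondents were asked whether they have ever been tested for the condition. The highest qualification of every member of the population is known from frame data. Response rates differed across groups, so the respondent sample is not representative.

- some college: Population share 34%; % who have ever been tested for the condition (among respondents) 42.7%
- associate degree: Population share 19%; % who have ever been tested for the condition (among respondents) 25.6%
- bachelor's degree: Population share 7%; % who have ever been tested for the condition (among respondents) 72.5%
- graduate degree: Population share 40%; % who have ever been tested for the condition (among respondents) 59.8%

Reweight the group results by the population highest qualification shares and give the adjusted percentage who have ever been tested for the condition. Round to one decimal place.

48.4%

Post-stratification weights by population share, not respondent share:
  some college: 0.34 × 42.7 = 14.518
  associate degree: 0.19 × 25.6 = 4.864
  bachelor's degree: 0.07 × 72.5 = 5.075
  graduate degree: 0.4 × 59.8 = 23.92
Post-stratified estimate = 48.377 → 48.4%.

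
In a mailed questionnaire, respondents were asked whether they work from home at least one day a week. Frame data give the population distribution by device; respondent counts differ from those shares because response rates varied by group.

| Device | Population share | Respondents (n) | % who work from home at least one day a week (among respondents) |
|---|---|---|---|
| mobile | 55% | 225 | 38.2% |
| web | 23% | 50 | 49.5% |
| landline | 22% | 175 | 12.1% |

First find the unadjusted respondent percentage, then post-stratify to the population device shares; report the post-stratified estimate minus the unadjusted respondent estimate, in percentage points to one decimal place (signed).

Unadjusted (pooled respondent) estimate weights by respondent counts:
  (225/450)×38.2 + (50/450)×49.5 + (175/450)×12.1 = 29.3056%
Post-stratifying to population shares instead:
  0.55×38.2 + 0.23×49.5 + 0.22×12.1 = 35.057%
Difference = 35.057 − 29.3056 = 5.7514 pp.

+5.8 percentage points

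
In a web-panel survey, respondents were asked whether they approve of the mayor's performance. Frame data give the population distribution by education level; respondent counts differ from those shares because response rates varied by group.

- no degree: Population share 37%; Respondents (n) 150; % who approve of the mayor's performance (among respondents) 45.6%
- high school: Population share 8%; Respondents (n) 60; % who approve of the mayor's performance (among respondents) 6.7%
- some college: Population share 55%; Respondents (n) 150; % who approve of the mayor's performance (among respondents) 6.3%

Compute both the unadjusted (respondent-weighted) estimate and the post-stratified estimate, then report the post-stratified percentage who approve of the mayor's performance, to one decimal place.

Without adjustment, the pooled respondent share is:
  (150/360)×45.6 + (60/360)×6.7 + (150/360)×6.3 = 22.7417%
Post-stratifying to population shares instead:
  0.37×45.6 + 0.08×6.7 + 0.55×6.3 = 20.873%

20.9%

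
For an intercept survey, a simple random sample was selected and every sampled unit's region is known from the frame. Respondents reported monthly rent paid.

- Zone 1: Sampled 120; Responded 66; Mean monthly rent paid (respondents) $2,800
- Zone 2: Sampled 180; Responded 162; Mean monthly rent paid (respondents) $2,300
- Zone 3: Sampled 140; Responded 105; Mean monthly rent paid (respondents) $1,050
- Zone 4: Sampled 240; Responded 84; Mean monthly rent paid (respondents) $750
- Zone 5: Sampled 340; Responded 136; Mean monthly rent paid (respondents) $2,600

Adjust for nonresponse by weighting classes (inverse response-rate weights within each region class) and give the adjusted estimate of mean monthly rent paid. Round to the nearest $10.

Response rates by class: Zone 1 66/120 = 55%, Zone 2 162/180 = 90%, Zone 3 105/140 = 75%, Zone 4 84/240 = 35%, Zone 5 136/340 = 40%.
With weight = n_sampled/n_responded per class, the weighted class total is n_sampled:
  Zone 1: 120 × 2800 = 336,000
  Zone 2: 180 × 2300 = 414,000
  Zone 3: 140 × 1050 = 147,000
  Zone 4: 240 × 750 = 180,000
  Zone 5: 340 × 2600 = 884,000
Adjusted estimate = 1,961,000 / 1,020 = 1922.55 → $1,920.

$1,920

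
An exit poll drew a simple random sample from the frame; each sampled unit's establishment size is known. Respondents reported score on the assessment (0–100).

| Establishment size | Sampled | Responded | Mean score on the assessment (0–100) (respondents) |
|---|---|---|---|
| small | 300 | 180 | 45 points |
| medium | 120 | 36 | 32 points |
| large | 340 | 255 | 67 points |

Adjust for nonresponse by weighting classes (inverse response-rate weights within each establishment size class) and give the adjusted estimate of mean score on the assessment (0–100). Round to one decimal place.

52.8

Class response rates: small 180/300 = 60%, medium 36/120 = 30%, large 255/340 = 75%.
Each respondent's weight = sampled/responded in their class; summing within a class gives n_sampled, so:
  small: 300 × 45 = 13,500
  medium: 120 × 32 = 3840
  large: 340 × 67 = 22,780
Adjusted estimate = 40,120 / 760 = 52.7895 → 52.8.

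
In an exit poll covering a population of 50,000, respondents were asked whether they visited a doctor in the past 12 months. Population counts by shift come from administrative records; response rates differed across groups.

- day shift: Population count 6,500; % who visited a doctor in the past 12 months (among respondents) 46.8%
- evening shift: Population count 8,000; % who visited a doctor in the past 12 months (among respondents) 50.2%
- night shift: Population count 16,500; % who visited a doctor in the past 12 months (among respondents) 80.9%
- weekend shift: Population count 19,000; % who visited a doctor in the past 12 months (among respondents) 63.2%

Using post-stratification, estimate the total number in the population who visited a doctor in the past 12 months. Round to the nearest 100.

Each cell contributes its population count × the respondent rate:
  day shift: 6,500 × 46.8% = 3042
  evening shift: 8,000 × 50.2% = 4016
  night shift: 16,500 × 80.9% = 13348.5
  weekend shift: 19,000 × 63.2% = 12,008
Estimated total = 32414.5 → 32,400.

32,400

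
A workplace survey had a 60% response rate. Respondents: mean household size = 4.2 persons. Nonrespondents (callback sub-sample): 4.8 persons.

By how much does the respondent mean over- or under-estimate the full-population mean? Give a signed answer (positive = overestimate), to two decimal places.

Nonresponse fraction = 1 − 0.6 = 0.4.
Bias = (nonresponse fraction) × (respondent mean − nonrespondent mean)
     = 0.4 × (4.2 − 4.8) = 0.4 × -0.6 = -0.24.

-0.24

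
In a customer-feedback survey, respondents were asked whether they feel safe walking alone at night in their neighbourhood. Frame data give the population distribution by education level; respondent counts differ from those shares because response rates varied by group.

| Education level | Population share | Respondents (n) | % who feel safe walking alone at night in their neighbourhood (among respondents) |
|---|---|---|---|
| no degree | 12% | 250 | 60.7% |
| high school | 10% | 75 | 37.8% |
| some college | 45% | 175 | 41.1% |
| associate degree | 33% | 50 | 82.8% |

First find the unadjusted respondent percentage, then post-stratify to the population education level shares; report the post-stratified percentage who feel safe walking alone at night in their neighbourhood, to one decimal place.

Unadjusted (pooled respondent) estimate weights by respondent counts:
  (250/550)×60.7 + (75/550)×37.8 + (175/550)×41.1 + (50/550)×82.8 = 53.35%
Reweighting by population education level shares:
  0.12×60.7 + 0.1×37.8 + 0.45×41.1 + 0.33×82.8 = 56.883%

56.9%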